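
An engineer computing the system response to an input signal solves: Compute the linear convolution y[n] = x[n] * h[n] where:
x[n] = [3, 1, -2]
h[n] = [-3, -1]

y[n] = sum_k x[k]*h[n-k]. Output length = len(x) + len(h) - 1 = 3 + 2 - 1 = 4.
y[0] = 3*-3 = -9
y[1] = 1*-3 + 3*-1 = -6
y[2] = -2*-3 + 1*-1 = 5
y[3] = -2*-1 = 2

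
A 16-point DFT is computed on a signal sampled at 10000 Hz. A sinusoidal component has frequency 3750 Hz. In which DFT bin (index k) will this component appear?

DFT frequency resolution = f_s/N = 10000/16 = 625 Hz
Bin index k = f_signal / resolution = 3750 / 625 = 6
The signal frequency 3750 Hz falls in DFT bin k = 6.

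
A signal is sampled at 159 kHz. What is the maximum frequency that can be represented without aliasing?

The maximum frequency that can be represented without aliasing
is the Nyquist frequency: f_max = f_s / 2 = 159 kHz / 2 = 159/2 kHz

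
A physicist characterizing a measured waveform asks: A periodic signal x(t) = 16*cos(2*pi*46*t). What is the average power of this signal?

Average power of A*cos(wt) is A^2/2.
P = 16^2 / 2 = 256/2 = 128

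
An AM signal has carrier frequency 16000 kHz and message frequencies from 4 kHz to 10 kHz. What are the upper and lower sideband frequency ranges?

Upper sideband (USB) = fc + [fm_low, fm_high] = 16000 + [4, 10] = [16004, 16010] kHz
Lower sideband (LSB) = fc - [fm_high, fm_low] = 16000 - [10, 4] = [15990, 15996] kHz
Total occupied spectrum: 15990 kHz to 16010 kHz (plus carrier at 16000 kHz)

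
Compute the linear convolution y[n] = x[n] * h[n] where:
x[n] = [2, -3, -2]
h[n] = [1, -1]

y[n] = sum_k x[k]*h[n-k]. Output length = len(x) + len(h) - 1 = 3 + 2 - 1 = 4.
y[0] = 2*1 = 2
y[1] = -3*1 + 2*-1 = -5
y[2] = -2*1 + -3*-1 = 1
y[3] = -2*-1 = 2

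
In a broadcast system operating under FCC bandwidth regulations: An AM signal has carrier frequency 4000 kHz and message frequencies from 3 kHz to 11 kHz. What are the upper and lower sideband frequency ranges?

Upper sideband (USB) = fc + [fm_low, fm_high] = 4000 + [3, 11] = [4003, 4011] kHz
Lower sideband (LSB) = fc - [fm_high, fm_low] = 4000 - [11, 3] = [3989, 3997] kHz
Total occupied spectrum: 3989 kHz to 4011 kHz (plus carrier at 4000 kHz)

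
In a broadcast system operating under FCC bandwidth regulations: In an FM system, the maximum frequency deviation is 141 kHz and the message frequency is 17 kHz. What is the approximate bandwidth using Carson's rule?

Carson's rule: BW = 2*(delta_f + f_m)
= 2*(141 + 17) kHz = 316 kHz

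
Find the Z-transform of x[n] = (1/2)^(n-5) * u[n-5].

Time-shifting property: if X(z) = Z{x[n]}, then Z{x[n-d]} = z^(-d) * X(z)
X(z) = z/(z - 1/2) for x[n] = (1/2)^n * u[n]
Z{x[n-5]} = z^(-5) * z/(z - 1/2) = z^(-4)/(z - 1/2)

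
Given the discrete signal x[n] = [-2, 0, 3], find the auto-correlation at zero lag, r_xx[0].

The auto-correlation at zero lag r_xx[0] equals the signal energy.
r_xx[0] = sum of x[n]^2 = (-2)^2 + 0^2 + 3^2
= 4 + 0 + 9 = 13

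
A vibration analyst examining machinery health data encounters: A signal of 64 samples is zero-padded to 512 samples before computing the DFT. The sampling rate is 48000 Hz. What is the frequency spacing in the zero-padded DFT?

Original DFT: N = 64, resolution = f_s/N = 48000/64 = 750 Hz
Zero-padded DFT: N = 512, resolution = f_s/N = 48000/512 = 375/4 Hz
Zero-padding interpolates the spectrum (finer frequency grid)
but does NOT improve the true spectral resolution (ability to resolve close frequencies).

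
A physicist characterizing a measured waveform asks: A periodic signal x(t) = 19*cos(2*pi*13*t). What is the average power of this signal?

Average power of A*cos(wt) is A^2/2.
P = 19^2 / 2 = 361/2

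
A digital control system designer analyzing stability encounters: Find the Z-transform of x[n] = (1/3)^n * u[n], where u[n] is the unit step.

The Z-transform of a^n * u[n] is z/(z-a) for |z| > |a|.
Here a = 1/3, so X(z) = z/(z - (1/3)) = 3z/(3z - 1)
ROC: |z| > 1/3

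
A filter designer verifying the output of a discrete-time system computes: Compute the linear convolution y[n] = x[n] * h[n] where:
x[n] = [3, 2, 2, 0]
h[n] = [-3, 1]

y[n] = sum_k x[k]*h[n-k]. Output length = len(x) + len(h) - 1 = 4 + 2 - 1 = 5.
y[0] = 3*-3 = -9
y[1] = 2*-3 + 3*1 = -3
y[2] = 2*-3 + 2*1 = -4
y[3] = 0*-3 + 2*1 = 2
y[4] = 0*1 = 0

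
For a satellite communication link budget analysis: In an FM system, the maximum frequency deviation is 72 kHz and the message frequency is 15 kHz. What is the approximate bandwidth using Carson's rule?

Carson's rule: BW = 2*(delta_f + f_m)
= 2*(72 + 15) kHz = 174 kHz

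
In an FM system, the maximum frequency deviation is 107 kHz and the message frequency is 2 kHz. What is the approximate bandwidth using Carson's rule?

Carson's rule: BW = 2*(delta_f + f_m)
= 2*(107 + 2) kHz = 218 kHz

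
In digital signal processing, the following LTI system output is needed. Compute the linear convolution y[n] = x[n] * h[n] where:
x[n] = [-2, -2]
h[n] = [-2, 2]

y[n] = sum_k x[k]*h[n-k]. Output length = len(x) + len(h) - 1 = 2 + 2 - 1 = 3.
y[0] = -2*-2 = 4
y[1] = -2*-2 + -2*2 = 0
y[2] = -2*2 = -4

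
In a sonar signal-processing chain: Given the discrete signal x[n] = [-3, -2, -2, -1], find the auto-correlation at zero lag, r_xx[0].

The auto-correlation at zero lag r_xx[0] equals the signal energy.
r_xx[0] = sum of x[n]^2 = (-3)^2 + (-2)^2 + (-2)^2 + (-1)^2
= 9 + 4 + 4 + 1 = 18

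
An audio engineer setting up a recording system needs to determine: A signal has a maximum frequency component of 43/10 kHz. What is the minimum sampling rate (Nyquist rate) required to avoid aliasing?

By the Nyquist-Shannon sampling theorem,
the minimum sampling rate (Nyquist rate) must be at least 2 * f_max.
Nyquist rate = 2 * 43/10 kHz = 43/5 kHz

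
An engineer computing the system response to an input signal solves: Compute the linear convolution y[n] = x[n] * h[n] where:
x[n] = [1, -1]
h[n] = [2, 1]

y[n] = sum_k x[k]*h[n-k]. Output length = len(x) + len(h) - 1 = 2 + 2 - 1 = 3.
y[0] = 1*2 = 2
y[1] = -1*2 + 1*1 = -1
y[2] = -1*1 = -1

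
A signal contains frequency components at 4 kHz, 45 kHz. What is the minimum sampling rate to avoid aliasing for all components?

The highest frequency component is f_max = 45 kHz.
Nyquist rate = 2 * f_max = 2 * 45 kHz = 90 kHz.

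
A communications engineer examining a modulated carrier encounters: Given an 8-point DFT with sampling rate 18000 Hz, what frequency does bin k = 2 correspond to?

The frequency of DFT bin k is: f_k = k * f_s / N
f_2 = 2 * 18000 / 8 = 4500 Hz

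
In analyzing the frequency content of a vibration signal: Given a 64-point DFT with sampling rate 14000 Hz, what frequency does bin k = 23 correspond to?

The frequency of DFT bin k is: f_k = k * f_s / N
f_23 = 23 * 14000 / 64 = 20125/4 Hz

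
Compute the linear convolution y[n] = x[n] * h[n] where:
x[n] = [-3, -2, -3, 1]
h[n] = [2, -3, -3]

y[n] = sum_k x[k]*h[n-k]. Output length = len(x) + len(h) - 1 = 4 + 3 - 1 = 6.
y[0] = -3*2 = -6
y[1] = -2*2 + -3*-3 = 5
y[2] = -3*2 + -2*-3 + -3*-3 = 9
y[3] = 1*2 + -3*-3 + -2*-3 = 17
y[4] = 1*-3 + -3*-3 = 6
y[5] = 1*-3 = -3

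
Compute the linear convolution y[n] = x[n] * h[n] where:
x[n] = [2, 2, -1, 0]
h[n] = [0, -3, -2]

y[n] = sum_k x[k]*h[n-k]. Output length = len(x) + len(h) - 1 = 4 + 3 - 1 = 6.
y[0] = 2*0 = 0
y[1] = 2*0 + 2*-3 = -6
y[2] = -1*0 + 2*-3 + 2*-2 = -10
y[3] = 0*0 + -1*-3 + 2*-2 = -1
y[4] = 0*-3 + -1*-2 = 2
y[5] = 0*-2 = 0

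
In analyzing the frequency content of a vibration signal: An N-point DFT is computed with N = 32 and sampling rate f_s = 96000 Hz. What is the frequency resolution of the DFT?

DFT frequency resolution = f_s / N
= 96000 / 32 = 3000 Hz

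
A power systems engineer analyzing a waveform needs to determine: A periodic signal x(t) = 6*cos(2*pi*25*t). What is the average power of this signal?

Average power of A*cos(wt) is A^2/2.
P = 6^2 / 2 = 36/2 = 18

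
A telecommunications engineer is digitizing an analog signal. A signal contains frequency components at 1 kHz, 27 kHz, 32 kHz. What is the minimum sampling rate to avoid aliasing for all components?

The highest frequency component is f_max = 32 kHz.
Nyquist rate = 2 * f_max = 2 * 32 kHz = 64 kHz.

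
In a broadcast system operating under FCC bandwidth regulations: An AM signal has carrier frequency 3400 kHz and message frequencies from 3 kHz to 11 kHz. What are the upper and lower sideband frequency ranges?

Upper sideband (USB) = fc + [fm_low, fm_high] = 3400 + [3, 11] = [3403, 3411] kHz
Lower sideband (LSB) = fc - [fm_high, fm_low] = 3400 - [11, 3] = [3389, 3397] kHz
Total occupied spectrum: 3389 kHz to 3411 kHz (plus carrier at 3400 kHz)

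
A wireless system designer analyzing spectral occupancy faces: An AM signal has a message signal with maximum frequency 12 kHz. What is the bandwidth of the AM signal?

In AM (double-sideband), the bandwidth is twice the message frequency.
BW = 2 * f_m = 2 * 12 kHz = 24 kHz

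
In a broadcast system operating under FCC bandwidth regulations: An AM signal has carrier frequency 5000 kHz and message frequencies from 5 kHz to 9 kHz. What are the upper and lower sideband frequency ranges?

Upper sideband (USB) = fc + [fm_low, fm_high] = 5000 + [5, 9] = [5005, 5009] kHz
Lower sideband (LSB) = fc - [fm_high, fm_low] = 5000 - [9, 5] = [4991, 4995] kHz
Total occupied spectrum: 4991 kHz to 5009 kHz (plus carrier at 5000 kHz)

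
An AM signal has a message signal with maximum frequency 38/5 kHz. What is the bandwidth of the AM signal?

In AM (double-sideband), the bandwidth is twice the message frequency.
BW = 2 * f_m = 2 * 38/5 kHz = 76/5 kHz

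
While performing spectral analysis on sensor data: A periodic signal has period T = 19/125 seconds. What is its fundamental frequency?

The fundamental frequency is the reciprocal of the period.
f = 1/T = 1/(19/125) = 125/19 Hz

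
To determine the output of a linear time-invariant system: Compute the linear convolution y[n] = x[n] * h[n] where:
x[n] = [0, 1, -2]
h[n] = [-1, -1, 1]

y[n] = sum_k x[k]*h[n-k]. Output length = len(x) + len(h) - 1 = 3 + 3 - 1 = 5.
y[0] = 0*-1 = 0
y[1] = 1*-1 + 0*-1 = -1
y[2] = -2*-1 + 1*-1 + 0*1 = 1
y[3] = -2*-1 + 1*1 = 3
y[4] = -2*1 = -2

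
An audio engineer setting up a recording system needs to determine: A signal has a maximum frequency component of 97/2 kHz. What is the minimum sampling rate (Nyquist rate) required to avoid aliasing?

By the Nyquist-Shannon sampling theorem,
the minimum sampling rate (Nyquist rate) must be at least 2 * f_max.
Nyquist rate = 2 * 97/2 kHz = 97 kHz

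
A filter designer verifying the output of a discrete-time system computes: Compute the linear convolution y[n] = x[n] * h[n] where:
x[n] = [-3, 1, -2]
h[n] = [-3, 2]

y[n] = sum_k x[k]*h[n-k]. Output length = len(x) + len(h) - 1 = 3 + 2 - 1 = 4.
y[0] = -3*-3 = 9
y[1] = 1*-3 + -3*2 = -9
y[2] = -2*-3 + 1*2 = 8
y[3] = -2*2 = -4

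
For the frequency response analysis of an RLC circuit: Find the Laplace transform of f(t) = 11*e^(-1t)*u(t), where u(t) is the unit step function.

Standard Laplace transform pair:
e^(-at)*u(t) <-> 1/(s+a)
With a = 1: L{11*e^(-1t)*u(t)} = 11/(s+1), ROC: Re(s) > -1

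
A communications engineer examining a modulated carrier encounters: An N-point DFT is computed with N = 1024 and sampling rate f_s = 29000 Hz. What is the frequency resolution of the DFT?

DFT frequency resolution = f_s / N
= 29000 / 1024 = 3625/128 Hz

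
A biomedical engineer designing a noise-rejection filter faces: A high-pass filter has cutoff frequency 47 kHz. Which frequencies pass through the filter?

A high-pass filter passes all frequencies above the cutoff frequency 47 kHz and attenuates lower frequencies.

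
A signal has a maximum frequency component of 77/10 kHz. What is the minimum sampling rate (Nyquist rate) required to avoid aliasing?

By the Nyquist-Shannon sampling theorem,
the minimum sampling rate (Nyquist rate) must be at least 2 * f_max.
Nyquist rate = 2 * 77/10 kHz = 77/5 kHz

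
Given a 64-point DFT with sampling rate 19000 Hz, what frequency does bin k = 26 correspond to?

The frequency of DFT bin k is: f_k = k * f_s / N
f_26 = 26 * 19000 / 64 = 30875/4 Hz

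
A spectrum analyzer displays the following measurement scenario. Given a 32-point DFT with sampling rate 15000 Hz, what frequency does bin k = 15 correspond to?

The frequency of DFT bin k is: f_k = k * f_s / N
f_15 = 15 * 15000 / 32 = 28125/4 Hz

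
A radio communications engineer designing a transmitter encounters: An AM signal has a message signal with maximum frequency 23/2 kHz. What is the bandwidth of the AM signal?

In AM (double-sideband), the bandwidth is twice the message frequency.
BW = 2 * f_m = 2 * 23/2 kHz = 23 kHz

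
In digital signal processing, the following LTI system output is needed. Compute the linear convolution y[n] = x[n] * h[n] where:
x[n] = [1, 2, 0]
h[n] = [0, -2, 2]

y[n] = sum_k x[k]*h[n-k]. Output length = len(x) + len(h) - 1 = 3 + 3 - 1 = 5.
y[0] = 1*0 = 0
y[1] = 2*0 + 1*-2 = -2
y[2] = 0*0 + 2*-2 + 1*2 = -2
y[3] = 0*-2 + 2*2 = 4
y[4] = 0*2 = 0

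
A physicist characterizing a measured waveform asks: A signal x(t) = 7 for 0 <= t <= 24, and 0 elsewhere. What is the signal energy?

Energy = integral of |x(t)|^2 dt over the signal duration
= 7^2 * 24 = 49 * 24 = 1176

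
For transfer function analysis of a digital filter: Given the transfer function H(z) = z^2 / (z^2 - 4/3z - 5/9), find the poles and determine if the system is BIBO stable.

Poles are roots of the denominator: z^2 - 4/3z - 5/9 = 0.
Quadratic formula: z = [-(-4/3) +/- sqrt((-4/3)^2 - 4*(-5/9))] / 2
Discriminant = 16/9 + 20/9 = 4; sqrt = 2.
z = (4/3 +/- 2) / 2 => z = 5/3 or z = -1/3.
|p1| = 5/3, |p2| = 1/3.
For BIBO stability, all poles must lie inside the unit circle (|p| < 1).
System is UNSTABLE since at least one |p| >= 1.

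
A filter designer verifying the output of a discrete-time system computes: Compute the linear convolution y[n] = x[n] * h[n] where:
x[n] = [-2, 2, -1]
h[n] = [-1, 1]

y[n] = sum_k x[k]*h[n-k]. Output length = len(x) + len(h) - 1 = 3 + 2 - 1 = 4.
y[0] = -2*-1 = 2
y[1] = 2*-1 + -2*1 = -4
y[2] = -1*-1 + 2*1 = 3
y[3] = -1*1 = -1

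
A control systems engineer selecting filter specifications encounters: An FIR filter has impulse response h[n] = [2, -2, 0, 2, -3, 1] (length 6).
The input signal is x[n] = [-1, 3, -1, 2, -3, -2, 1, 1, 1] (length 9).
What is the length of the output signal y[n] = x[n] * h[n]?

For linear convolution, the output length is:
len(y) = len(x) + len(h) - 1 = 9 + 6 - 1 = 14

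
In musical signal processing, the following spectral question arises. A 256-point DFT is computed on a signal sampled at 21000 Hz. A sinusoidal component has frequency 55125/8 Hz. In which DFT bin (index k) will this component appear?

DFT frequency resolution = f_s/N = 21000/256 = 2625/32 Hz
Bin index k = f_signal / resolution = 55125/8 / 2625/32 = 84
The signal frequency 55125/8 Hz falls in DFT bin k = 84.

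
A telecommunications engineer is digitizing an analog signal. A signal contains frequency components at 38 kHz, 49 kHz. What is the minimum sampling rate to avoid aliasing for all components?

The highest frequency component is f_max = 49 kHz.
Nyquist rate = 2 * f_max = 2 * 49 kHz = 98 kHz.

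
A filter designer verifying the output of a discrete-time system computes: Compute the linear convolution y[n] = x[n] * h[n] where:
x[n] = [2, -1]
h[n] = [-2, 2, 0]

y[n] = sum_k x[k]*h[n-k]. Output length = len(x) + len(h) - 1 = 2 + 3 - 1 = 4.
y[0] = 2*-2 = -4
y[1] = -1*-2 + 2*2 = 6
y[2] = -1*2 + 2*0 = -2
y[3] = -1*0 = 0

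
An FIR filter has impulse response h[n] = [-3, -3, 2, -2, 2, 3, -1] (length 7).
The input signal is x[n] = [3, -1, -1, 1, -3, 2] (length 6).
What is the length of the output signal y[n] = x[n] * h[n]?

For linear convolution, the output length is:
len(y) = len(x) + len(h) - 1 = 6 + 7 - 1 = 12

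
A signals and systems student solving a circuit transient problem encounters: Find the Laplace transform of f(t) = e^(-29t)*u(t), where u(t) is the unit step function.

Standard Laplace transform pair:
e^(-at)*u(t) <-> 1/(s+a)
With a = 29: L{e^(-29t)*u(t)} = 1/(s+29), ROC: Re(s) > -29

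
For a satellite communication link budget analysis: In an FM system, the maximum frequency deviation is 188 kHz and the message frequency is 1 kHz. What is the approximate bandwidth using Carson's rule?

Carson's rule: BW = 2*(delta_f + f_m)
= 2*(188 + 1) kHz = 378 kHz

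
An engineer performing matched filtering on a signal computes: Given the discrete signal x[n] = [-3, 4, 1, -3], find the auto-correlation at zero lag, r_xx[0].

The auto-correlation at zero lag r_xx[0] equals the signal energy.
r_xx[0] = sum of x[n]^2 = (-3)^2 + 4^2 + 1^2 + (-3)^2
= 9 + 16 + 1 + 9 = 35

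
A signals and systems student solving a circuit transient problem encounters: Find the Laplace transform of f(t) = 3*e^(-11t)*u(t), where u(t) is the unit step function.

Standard Laplace transform pair:
e^(-at)*u(t) <-> 1/(s+a)
With a = 11: L{3*e^(-11t)*u(t)} = 3/(s+11), ROC: Re(s) > -11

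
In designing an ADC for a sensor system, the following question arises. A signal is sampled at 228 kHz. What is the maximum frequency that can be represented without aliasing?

The maximum frequency that can be represented without aliasing
is the Nyquist frequency: f_max = f_s / 2 = 228 kHz / 2 = 114 kHz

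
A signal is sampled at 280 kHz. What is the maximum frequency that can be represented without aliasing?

The maximum frequency that can be represented without aliasing
is the Nyquist frequency: f_max = f_s / 2 = 280 kHz / 2 = 140 kHz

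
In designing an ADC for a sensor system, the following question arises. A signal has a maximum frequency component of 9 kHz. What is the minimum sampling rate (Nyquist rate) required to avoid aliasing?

By the Nyquist-Shannon sampling theorem,
the minimum sampling rate (Nyquist rate) must be at least 2 * f_max.
Nyquist rate = 2 * 9 kHz = 18 kHz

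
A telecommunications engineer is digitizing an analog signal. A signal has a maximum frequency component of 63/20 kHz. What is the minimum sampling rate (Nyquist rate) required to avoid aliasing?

By the Nyquist-Shannon sampling theorem,
the minimum sampling rate (Nyquist rate) must be at least 2 * f_max.
Nyquist rate = 2 * 63/20 kHz = 63/10 kHz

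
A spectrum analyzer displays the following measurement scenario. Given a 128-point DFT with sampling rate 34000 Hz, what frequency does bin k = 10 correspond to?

The frequency of DFT bin k is: f_k = k * f_s / N
f_10 = 10 * 34000 / 128 = 10625/4 Hz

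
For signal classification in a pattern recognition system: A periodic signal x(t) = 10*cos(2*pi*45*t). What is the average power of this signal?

Average power of A*cos(wt) is A^2/2.
P = 10^2 / 2 = 100/2 = 50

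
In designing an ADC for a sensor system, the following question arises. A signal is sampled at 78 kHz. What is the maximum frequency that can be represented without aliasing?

The maximum frequency that can be represented without aliasing
is the Nyquist frequency: f_max = f_s / 2 = 78 kHz / 2 = 39 kHz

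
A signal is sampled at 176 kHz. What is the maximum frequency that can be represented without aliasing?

The maximum frequency that can be represented without aliasing
is the Nyquist frequency: f_max = f_s / 2 = 176 kHz / 2 = 88 kHz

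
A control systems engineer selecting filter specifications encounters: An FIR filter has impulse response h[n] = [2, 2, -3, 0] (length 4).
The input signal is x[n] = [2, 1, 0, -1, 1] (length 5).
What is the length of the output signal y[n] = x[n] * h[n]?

For linear convolution, the output length is:
len(y) = len(x) + len(h) - 1 = 5 + 4 - 1 = 8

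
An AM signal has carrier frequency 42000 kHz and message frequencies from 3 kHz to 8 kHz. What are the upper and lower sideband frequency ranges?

Upper sideband (USB) = fc + [fm_low, fm_high] = 42000 + [3, 8] = [42003, 42008] kHz
Lower sideband (LSB) = fc - [fm_high, fm_low] = 42000 - [8, 3] = [41992, 41997] kHz
Total occupied spectrum: 41992 kHz to 42008 kHz (plus carrier at 42000 kHz)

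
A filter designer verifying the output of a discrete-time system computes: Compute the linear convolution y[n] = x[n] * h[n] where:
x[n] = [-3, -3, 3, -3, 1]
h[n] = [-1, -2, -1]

y[n] = sum_k x[k]*h[n-k]. Output length = len(x) + len(h) - 1 = 5 + 3 - 1 = 7.
y[0] = -3*-1 = 3
y[1] = -3*-1 + -3*-2 = 9
y[2] = 3*-1 + -3*-2 + -3*-1 = 6
y[3] = -3*-1 + 3*-2 + -3*-1 = 0
y[4] = 1*-1 + -3*-2 + 3*-1 = 2
y[5] = 1*-2 + -3*-1 = 1
y[6] = 1*-1 = -1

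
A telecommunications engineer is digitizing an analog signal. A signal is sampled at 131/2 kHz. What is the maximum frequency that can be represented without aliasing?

The maximum frequency that can be represented without aliasing
is the Nyquist frequency: f_max = f_s / 2 = 131/2 kHz / 2 = 131/4 kHz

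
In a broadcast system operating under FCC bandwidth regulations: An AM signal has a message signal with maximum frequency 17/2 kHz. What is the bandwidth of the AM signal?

In AM (double-sideband), the bandwidth is twice the message frequency.
BW = 2 * f_m = 2 * 17/2 kHz = 17 kHz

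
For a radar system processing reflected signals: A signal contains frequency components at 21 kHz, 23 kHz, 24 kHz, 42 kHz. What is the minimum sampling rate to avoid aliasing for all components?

The highest frequency component is f_max = 42 kHz.
Nyquist rate = 2 * f_max = 2 * 42 kHz = 84 kHz.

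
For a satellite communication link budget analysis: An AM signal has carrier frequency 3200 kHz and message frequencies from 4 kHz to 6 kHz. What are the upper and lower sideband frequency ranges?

Upper sideband (USB) = fc + [fm_low, fm_high] = 3200 + [4, 6] = [3204, 3206] kHz
Lower sideband (LSB) = fc - [fm_high, fm_low] = 3200 - [6, 4] = [3194, 3196] kHz
Total occupied spectrum: 3194 kHz to 3206 kHz (plus carrier at 3200 kHz)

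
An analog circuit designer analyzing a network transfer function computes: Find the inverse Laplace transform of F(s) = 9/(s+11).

Standard pair: k/(s+a) <-> k*e^(-at)*u(t)
With k=9, a=11: f(t) = 9*e^(-11t)*u(t)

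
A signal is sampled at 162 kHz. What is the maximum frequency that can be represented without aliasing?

The maximum frequency that can be represented without aliasing
is the Nyquist frequency: f_max = f_s / 2 = 162 kHz / 2 = 81 kHz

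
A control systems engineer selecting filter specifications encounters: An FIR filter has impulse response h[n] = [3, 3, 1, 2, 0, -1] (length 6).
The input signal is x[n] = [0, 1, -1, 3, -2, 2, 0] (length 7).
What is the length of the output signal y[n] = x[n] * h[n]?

For linear convolution, the output length is:
len(y) = len(x) + len(h) - 1 = 7 + 6 - 1 = 12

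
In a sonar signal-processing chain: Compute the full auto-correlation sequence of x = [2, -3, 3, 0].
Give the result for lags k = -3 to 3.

r_xx[k] = sum_m x[m]*x[m+k], indexed from 0, for k = -3 to 3:
  r_xx[-3] = x[3]*x[0] = 0
  r_xx[-2] = x[2]*x[0] + x[3]*x[1] = 6
  r_xx[-1] = x[1]*x[0] + x[2]*x[1] + x[3]*x[2] = -15
  r_xx[0] = x[0]*x[0] + x[1]*x[1] + x[2]*x[2] + x[3]*x[3] = 22
  r_xx[1] = x[0]*x[1] + x[1]*x[2] + x[2]*x[3] = -15
  r_xx[2] = x[0]*x[2] + x[1]*x[3] = 6
  r_xx[3] = x[0]*x[3] = 0
r_xx = [0, 6, -15, 22, -15, 6, 0]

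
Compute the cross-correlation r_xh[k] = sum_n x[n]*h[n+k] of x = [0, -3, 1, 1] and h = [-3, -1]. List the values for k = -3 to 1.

Both sequences indexed from 0 and zero outside their support.
Lags with overlap: k = -3 to 1.
  r_xh[-3] = x[3]*h[0] = -3
  r_xh[-2] = x[2]*h[0] + x[3]*h[1] = -4
  r_xh[-1] = x[1]*h[0] + x[2]*h[1] = 8
  r_xh[0] = x[0]*h[0] + x[1]*h[1] = 3
  r_xh[1] = x[0]*h[1] = 0
r_xh = [-3, -4, 8, 3, 0] (for k = -3, ..., 1)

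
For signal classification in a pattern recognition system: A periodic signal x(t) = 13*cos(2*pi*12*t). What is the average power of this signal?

Average power of A*cos(wt) is A^2/2.
P = 13^2 / 2 = 169/2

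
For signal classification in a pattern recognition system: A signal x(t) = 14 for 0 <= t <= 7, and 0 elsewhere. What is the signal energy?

Energy = integral of |x(t)|^2 dt over the signal duration
= 14^2 * 7 = 196 * 7 = 1372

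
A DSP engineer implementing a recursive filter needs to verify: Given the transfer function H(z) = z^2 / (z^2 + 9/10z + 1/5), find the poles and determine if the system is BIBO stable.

Poles are roots of the denominator: z^2 + 9/10z + 1/5 = 0.
Quadratic formula: z = [-(9/10) +/- sqrt((9/10)^2 - 4*(1/5))] / 2
Discriminant = 81/100 - 4/5 = 1/100; sqrt = 1/10.
z = (-9/10 +/- 1/10) / 2 => z = -2/5 or z = -1/2.
|p1| = 1/2, |p2| = 2/5.
For BIBO stability, all poles must lie inside the unit circle (|p| < 1).
System is STABLE since both |p| < 1.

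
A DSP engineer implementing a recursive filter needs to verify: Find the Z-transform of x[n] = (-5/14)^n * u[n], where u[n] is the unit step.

The Z-transform of a^n * u[n] is z/(z-a) for |z| > |a|.
Here a = -5/14, so X(z) = z/(z - (-5/14)) = 14z/(14z + 5)
ROC: |z| > 5/14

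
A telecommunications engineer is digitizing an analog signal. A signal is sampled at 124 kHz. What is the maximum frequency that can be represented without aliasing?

The maximum frequency that can be represented without aliasing
is the Nyquist frequency: f_max = f_s / 2 = 124 kHz / 2 = 62 kHz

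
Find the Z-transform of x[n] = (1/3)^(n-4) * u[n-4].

Time-shifting property: if X(z) = Z{x[n]}, then Z{x[n-d]} = z^(-d) * X(z)
X(z) = z/(z - 1/3) for x[n] = (1/3)^n * u[n]
Z{x[n-4]} = z^(-4) * z/(z - 1/3) = z^(-3)/(z - 1/3)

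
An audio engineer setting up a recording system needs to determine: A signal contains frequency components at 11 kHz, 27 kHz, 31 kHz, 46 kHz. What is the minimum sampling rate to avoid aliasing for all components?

The highest frequency component is f_max = 46 kHz.
Nyquist rate = 2 * f_max = 2 * 46 kHz = 92 kHz.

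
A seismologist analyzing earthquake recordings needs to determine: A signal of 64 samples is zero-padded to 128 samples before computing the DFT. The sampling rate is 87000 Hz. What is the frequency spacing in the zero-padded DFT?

Original DFT: N = 64, resolution = f_s/N = 87000/64 = 10875/8 Hz
Zero-padded DFT: N = 128, resolution = f_s/N = 87000/128 = 10875/16 Hz
Zero-padding interpolates the spectrum (finer frequency grid)
but does NOT improve the true spectral resolution (ability to resolve close frequencies).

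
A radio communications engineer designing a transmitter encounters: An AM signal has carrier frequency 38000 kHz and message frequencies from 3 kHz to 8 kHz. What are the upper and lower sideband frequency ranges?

Upper sideband (USB) = fc + [fm_low, fm_high] = 38000 + [3, 8] = [38003, 38008] kHz
Lower sideband (LSB) = fc - [fm_high, fm_low] = 38000 - [8, 3] = [37992, 37997] kHz
Total occupied spectrum: 37992 kHz to 38008 kHz (plus carrier at 38000 kHz)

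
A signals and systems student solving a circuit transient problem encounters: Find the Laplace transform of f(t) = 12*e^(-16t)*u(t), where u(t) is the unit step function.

Standard Laplace transform pair:
e^(-at)*u(t) <-> 1/(s+a)
With a = 16: L{12*e^(-16t)*u(t)} = 12/(s+16), ROC: Re(s) > -16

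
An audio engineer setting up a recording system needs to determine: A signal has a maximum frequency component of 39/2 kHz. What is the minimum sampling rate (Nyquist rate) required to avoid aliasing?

By the Nyquist-Shannon sampling theorem,
the minimum sampling rate (Nyquist rate) must be at least 2 * f_max.
Nyquist rate = 2 * 39/2 kHz = 39 kHz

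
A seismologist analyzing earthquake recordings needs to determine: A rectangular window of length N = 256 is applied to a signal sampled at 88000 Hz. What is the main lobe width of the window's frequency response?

For a rectangular window of length N,
the main lobe width in frequency is 2*f_s/N.
= 2*88000/256 = 1375/2 Hz
This determines the minimum frequency separation for resolving two sinusoids.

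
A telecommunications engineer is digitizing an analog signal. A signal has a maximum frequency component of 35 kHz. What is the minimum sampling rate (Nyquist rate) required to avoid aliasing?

By the Nyquist-Shannon sampling theorem,
the minimum sampling rate (Nyquist rate) must be at least 2 * f_max.
Nyquist rate = 2 * 35 kHz = 70 kHz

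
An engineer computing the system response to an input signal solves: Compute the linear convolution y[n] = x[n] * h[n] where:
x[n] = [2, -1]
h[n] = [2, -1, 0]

y[n] = sum_k x[k]*h[n-k]. Output length = len(x) + len(h) - 1 = 2 + 3 - 1 = 4.
y[0] = 2*2 = 4
y[1] = -1*2 + 2*-1 = -4
y[2] = -1*-1 + 2*0 = 1
y[3] = -1*0 = 0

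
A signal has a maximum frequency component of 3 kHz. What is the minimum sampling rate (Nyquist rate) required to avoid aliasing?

By the Nyquist-Shannon sampling theorem,
the minimum sampling rate (Nyquist rate) must be at least 2 * f_max.
Nyquist rate = 2 * 3 kHz = 6 kHz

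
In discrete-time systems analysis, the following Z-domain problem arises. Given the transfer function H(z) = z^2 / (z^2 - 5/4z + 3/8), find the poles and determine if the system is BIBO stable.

Poles are roots of the denominator: z^2 - 5/4z + 3/8 = 0.
Quadratic formula: z = [-(-5/4) +/- sqrt((-5/4)^2 - 4*(3/8))] / 2
Discriminant = 25/16 - 3/2 = 1/16; sqrt = 1/4.
z = (5/4 +/- 1/4) / 2 => z = 3/4 or z = 1/2.
|p1| = 1/2, |p2| = 3/4.
For BIBO stability, all poles must lie inside the unit circle (|p| < 1).
System is STABLE since both |p| < 1.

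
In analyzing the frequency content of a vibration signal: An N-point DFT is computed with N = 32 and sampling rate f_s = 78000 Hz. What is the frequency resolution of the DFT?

DFT frequency resolution = f_s / N
= 78000 / 32 = 4875/2 Hz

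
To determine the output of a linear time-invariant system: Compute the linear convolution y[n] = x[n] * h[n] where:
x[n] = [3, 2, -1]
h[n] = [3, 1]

y[n] = sum_k x[k]*h[n-k]. Output length = len(x) + len(h) - 1 = 3 + 2 - 1 = 4.
y[0] = 3*3 = 9
y[1] = 2*3 + 3*1 = 9
y[2] = -1*3 + 2*1 = -1
y[3] = -1*1 = -1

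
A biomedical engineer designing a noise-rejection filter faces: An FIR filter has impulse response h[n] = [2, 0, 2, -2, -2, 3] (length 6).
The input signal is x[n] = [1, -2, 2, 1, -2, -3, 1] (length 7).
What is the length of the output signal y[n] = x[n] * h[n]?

For linear convolution, the output length is:
len(y) = len(x) + len(h) - 1 = 7 + 6 - 1 = 12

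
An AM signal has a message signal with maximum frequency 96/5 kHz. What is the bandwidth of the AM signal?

In AM (double-sideband), the bandwidth is twice the message frequency.
BW = 2 * f_m = 2 * 96/5 kHz = 192/5 kHz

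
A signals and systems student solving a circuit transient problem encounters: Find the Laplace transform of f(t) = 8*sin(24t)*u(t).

Standard pair: sin(wt)*u(t) <-> w/(s^2+w^2)
With w = 24: L{8*sin(24t)*u(t)} = 192/(s^2+576)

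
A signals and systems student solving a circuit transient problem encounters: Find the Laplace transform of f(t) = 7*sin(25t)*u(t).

Standard pair: sin(wt)*u(t) <-> w/(s^2+w^2)
With w = 25: L{7*sin(25t)*u(t)} = 175/(s^2+625)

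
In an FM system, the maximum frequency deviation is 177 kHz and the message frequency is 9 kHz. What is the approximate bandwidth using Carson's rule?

Carson's rule: BW = 2*(delta_f + f_m)
= 2*(177 + 9) kHz = 372 kHz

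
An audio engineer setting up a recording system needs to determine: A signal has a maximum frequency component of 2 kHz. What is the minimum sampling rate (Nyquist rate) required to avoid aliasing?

By the Nyquist-Shannon sampling theorem,
the minimum sampling rate (Nyquist rate) must be at least 2 * f_max.
Nyquist rate = 2 * 2 kHz = 4 kHz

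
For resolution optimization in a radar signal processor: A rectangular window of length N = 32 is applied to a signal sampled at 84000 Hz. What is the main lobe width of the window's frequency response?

For a rectangular window of length N,
the main lobe width in frequency is 2*f_s/N.
= 2*84000/32 = 5250 Hz
This determines the minimum frequency separation for resolving two sinusoids.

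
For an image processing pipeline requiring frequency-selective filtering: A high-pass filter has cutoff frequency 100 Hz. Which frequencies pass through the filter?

A high-pass filter passes all frequencies above the cutoff frequency 100 Hz and attenuates lower frequencies.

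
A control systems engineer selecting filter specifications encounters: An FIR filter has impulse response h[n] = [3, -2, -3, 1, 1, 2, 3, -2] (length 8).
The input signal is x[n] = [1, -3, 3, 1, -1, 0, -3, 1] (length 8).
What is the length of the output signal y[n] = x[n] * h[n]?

For linear convolution, the output length is:
len(y) = len(x) + len(h) - 1 = 8 + 8 - 1 = 15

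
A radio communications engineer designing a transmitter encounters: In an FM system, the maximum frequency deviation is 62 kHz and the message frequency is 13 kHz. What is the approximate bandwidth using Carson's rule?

Carson's rule: BW = 2*(delta_f + f_m)
= 2*(62 + 13) kHz = 150 kHz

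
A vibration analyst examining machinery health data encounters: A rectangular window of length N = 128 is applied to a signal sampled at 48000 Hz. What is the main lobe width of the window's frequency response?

For a rectangular window of length N,
the main lobe width in frequency is 2*f_s/N.
= 2*48000/128 = 750 Hz
This determines the minimum frequency separation for resolving two sinusoids.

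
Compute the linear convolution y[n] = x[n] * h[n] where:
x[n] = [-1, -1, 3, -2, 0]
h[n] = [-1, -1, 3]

y[n] = sum_k x[k]*h[n-k]. Output length = len(x) + len(h) - 1 = 5 + 3 - 1 = 7.
y[0] = -1*-1 = 1
y[1] = -1*-1 + -1*-1 = 2
y[2] = 3*-1 + -1*-1 + -1*3 = -5
y[3] = -2*-1 + 3*-1 + -1*3 = -4
y[4] = 0*-1 + -2*-1 + 3*3 = 11
y[5] = 0*-1 + -2*3 = -6
y[6] = 0*3 = 0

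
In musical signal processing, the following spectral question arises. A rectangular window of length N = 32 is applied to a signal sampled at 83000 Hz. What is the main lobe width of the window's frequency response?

For a rectangular window of length N,
the main lobe width in frequency is 2*f_s/N.
= 2*83000/32 = 10375/2 Hz
This determines the minimum frequency separation for resolving two sinusoids.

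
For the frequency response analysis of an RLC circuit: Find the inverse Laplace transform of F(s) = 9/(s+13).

Standard pair: k/(s+a) <-> k*e^(-at)*u(t)
With k=9, a=13: f(t) = 9*e^(-13t)*u(t)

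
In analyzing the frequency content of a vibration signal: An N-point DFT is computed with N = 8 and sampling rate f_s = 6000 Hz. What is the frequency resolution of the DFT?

DFT frequency resolution = f_s / N
= 6000 / 8 = 750 Hz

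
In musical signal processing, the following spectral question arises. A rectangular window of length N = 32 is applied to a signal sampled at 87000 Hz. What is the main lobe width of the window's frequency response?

For a rectangular window of length N,
the main lobe width in frequency is 2*f_s/N.
= 2*87000/32 = 10875/2 Hz
This determines the minimum frequency separation for resolving two sinusoids.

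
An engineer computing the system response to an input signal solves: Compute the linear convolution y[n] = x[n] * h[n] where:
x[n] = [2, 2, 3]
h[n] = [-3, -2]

y[n] = sum_k x[k]*h[n-k]. Output length = len(x) + len(h) - 1 = 3 + 2 - 1 = 4.
y[0] = 2*-3 = -6
y[1] = 2*-3 + 2*-2 = -10
y[2] = 3*-3 + 2*-2 = -13
y[3] = 3*-2 = -6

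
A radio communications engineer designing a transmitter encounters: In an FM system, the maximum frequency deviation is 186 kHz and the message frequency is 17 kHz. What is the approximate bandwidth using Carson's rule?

Carson's rule: BW = 2*(delta_f + f_m)
= 2*(186 + 17) kHz = 406 kHz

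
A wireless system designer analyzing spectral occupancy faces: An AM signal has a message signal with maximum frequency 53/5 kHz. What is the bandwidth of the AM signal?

In AM (double-sideband), the bandwidth is twice the message frequency.
BW = 2 * f_m = 2 * 53/5 kHz = 106/5 kHz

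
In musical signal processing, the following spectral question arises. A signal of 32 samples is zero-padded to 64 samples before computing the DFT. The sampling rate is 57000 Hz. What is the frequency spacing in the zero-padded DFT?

Original DFT: N = 32, resolution = f_s/N = 57000/32 = 7125/4 Hz
Zero-padded DFT: N = 64, resolution = f_s/N = 57000/64 = 7125/8 Hz
Zero-padding interpolates the spectrum (finer frequency grid)
but does NOT improve the true spectral resolution (ability to resolve close frequencies).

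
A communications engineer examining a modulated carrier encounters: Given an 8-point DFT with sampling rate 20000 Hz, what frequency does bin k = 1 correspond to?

The frequency of DFT bin k is: f_k = k * f_s / N
f_1 = 1 * 20000 / 8 = 2500 Hz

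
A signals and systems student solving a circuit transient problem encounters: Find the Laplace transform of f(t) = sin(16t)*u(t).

Standard pair: sin(wt)*u(t) <-> w/(s^2+w^2)
With w = 16: L{sin(16t)*u(t)} = 16/(s^2+256)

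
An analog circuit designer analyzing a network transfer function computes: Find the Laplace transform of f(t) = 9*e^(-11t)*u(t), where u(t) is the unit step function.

Standard Laplace transform pair:
e^(-at)*u(t) <-> 1/(s+a)
With a = 11: L{9*e^(-11t)*u(t)} = 9/(s+11), ROC: Re(s) > -11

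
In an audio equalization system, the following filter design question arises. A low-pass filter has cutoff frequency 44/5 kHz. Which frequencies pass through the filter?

A low-pass filter passes all frequencies below the cutoff frequency 44/5 kHz and attenuates higher frequencies.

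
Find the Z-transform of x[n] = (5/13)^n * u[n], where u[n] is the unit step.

The Z-transform of a^n * u[n] is z/(z-a) for |z| > |a|.
Here a = 5/13, so X(z) = z/(z - (5/13)) = 13z/(13z - 5)
ROC: |z| > 5/13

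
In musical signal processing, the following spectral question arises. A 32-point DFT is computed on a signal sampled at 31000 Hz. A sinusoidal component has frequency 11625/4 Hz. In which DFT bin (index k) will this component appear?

DFT frequency resolution = f_s/N = 31000/32 = 3875/4 Hz
Bin index k = f_signal / resolution = 11625/4 / 3875/4 = 3
The signal frequency 11625/4 Hz falls in DFT bin k = 3.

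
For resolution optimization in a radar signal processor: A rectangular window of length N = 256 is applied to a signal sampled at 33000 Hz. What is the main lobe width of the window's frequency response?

For a rectangular window of length N,
the main lobe width in frequency is 2*f_s/N.
= 2*33000/256 = 4125/16 Hz
This determines the minimum frequency separation for resolving two sinusoids.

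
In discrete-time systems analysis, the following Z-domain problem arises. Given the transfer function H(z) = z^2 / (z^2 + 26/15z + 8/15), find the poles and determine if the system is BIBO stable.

Poles are roots of the denominator: z^2 + 26/15z + 8/15 = 0.
Quadratic formula: z = [-(26/15) +/- sqrt((26/15)^2 - 4*(8/15))] / 2
Discriminant = 676/225 - 32/15 = 196/225; sqrt = 14/15.
z = (-26/15 +/- 14/15) / 2 => z = -2/5 or z = -4/3.
|p1| = 4/3, |p2| = 2/5.
For BIBO stability, all poles must lie inside the unit circle (|p| < 1).
System is UNSTABLE since at least one |p| >= 1.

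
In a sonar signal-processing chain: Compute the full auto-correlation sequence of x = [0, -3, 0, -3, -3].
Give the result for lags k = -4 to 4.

r_xx[k] = sum_m x[m]*x[m+k], indexed from 0, for k = -4 to 4:
  r_xx[-4] = x[4]*x[0] = 0
  r_xx[-3] = x[3]*x[0] + x[4]*x[1] = 9
  r_xx[-2] = x[2]*x[0] + x[3]*x[1] + x[4]*x[2] = 9
  r_xx[-1] = x[1]*x[0] + x[2]*x[1] + x[3]*x[2] + x[4]*x[3] = 9
  r_xx[0] = x[0]*x[0] + x[1]*x[1] + x[2]*x[2] + x[3]*x[3] + x[4]*x[4] = 27
  r_xx[1] = x[0]*x[1] + x[1]*x[2] + x[2]*x[3] + x[3]*x[4] = 9
  r_xx[2] = x[0]*x[2] + x[1]*x[3] + x[2]*x[4] = 9
  r_xx[3] = x[0]*x[3] + x[1]*x[4] = 9
  r_xx[4] = x[0]*x[4] = 0
r_xx = [0, 9, 9, 9, 27, 9, 9, 9, 0]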